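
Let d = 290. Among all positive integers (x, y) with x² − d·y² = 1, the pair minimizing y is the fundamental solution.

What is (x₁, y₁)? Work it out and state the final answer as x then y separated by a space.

√290 = [17; 34, …], period ℓ=1 (odd) → k=1
step 0: (17, 1)  from 17·(1,0) + (0,1)
step 1: (579, 34)  from 34·(17,1) + (1,0)
(x₁, y₁) = (579, 34);  579² − 290·34² = 1 ✓

579 34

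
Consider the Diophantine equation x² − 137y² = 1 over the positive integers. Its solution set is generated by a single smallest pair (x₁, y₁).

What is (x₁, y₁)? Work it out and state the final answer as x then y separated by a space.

6083073 519712

√137 → a₀=11, period (1,2,2,1,1,2,2,1,22); ℓ=9 odd so k=17
k=0  a_k=11  p_k/q_k = 11/1
k=1  a_k=1  p_k/q_k = 12/1
k=2  a_k=2  p_k/q_k = 35/3
k=3  a_k=2  p_k/q_k = 82/7
…
k=5  a_k=1  p_k/q_k = 199/17
k=6  a_k=2  p_k/q_k = 515/44
k=7  a_k=2  p_k/q_k = 1229/105
k=8  a_k=1  p_k/q_k = 1744/149
k=9  a_k=22  p_k/q_k = 39597/3383
k=10  a_k=1  p_k/q_k = 41341/3532
k=11  a_k=2  p_k/q_k = 122279/10447
k=12  a_k=2  p_k/q_k = 285899/24426
…
k=15  a_k=2  p_k/q_k = 1796332/153471
k=16  a_k=2  p_k/q_k = 4286741/366241
k=17  a_k=1  p_k/q_k = 6083073/519712
fundamental: x₁=6083073, y₁=519712  (since 37003777123329 − 137·270100562944 = 1)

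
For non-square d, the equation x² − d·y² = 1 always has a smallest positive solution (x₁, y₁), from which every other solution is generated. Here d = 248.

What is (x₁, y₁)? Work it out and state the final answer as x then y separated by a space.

63 4

[15; 1,2,1,30] for √248; ℓ=4 ⇒ convergent index 3
i=0: a=15 ⇒ p=15, q=1
i=1: a=1 ⇒ p=16, q=1
i=2: a=2 ⇒ p=47, q=3
i=3: a=1 ⇒ p=63, q=4
(x₁, y₁) = (63, 4);  63² − 248·4² = 1 ✓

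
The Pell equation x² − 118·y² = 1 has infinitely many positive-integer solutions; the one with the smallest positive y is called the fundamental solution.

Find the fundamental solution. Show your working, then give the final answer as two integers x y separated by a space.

306917 28254

[10; 1,6,3,2,10,2,3,6,1,20] for √118; ℓ=10 ⇒ convergent index 9
i=0: a=10 ⇒ p=10, q=1
…
i=2: a=6 ⇒ p=76, q=7
…
i=7: a=3 ⇒ p=42115, q=3877
i=8: a=6 ⇒ p=264802, q=24377
i=9: a=1 ⇒ p=306917, q=28254
fundamental: x₁=306917, y₁=28254  (since 94198044889 − 118·798288516 = 1)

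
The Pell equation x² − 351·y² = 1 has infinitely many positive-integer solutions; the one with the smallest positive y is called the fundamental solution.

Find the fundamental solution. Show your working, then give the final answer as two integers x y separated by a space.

62425 3332

d=351: √d = [18; 1,2,1,3,2,2,2,3,1,2,1,36] (ℓ=12, even), read p_11/q_11
a_0=18:  p_0=18·1+0=18,  q_0=18·0+1=1
a_1=1:  p_1=1·18+1=19,  q_1=1·1+0=1
…
a_3=1:  p_3=1·56+19=75,  q_3=1·3+1=4
…
a_5=2:  p_5=2·281+75=637,  q_5=2·15+4=34
…
a_8=3:  p_8=3·3747+1555=12796,  q_8=3·200+83=683
…
a_10=2:  p_10=2·16543+12796=45882,  q_10=2·883+683=2449
a_11=1:  p_11=1·45882+16543=62425,  q_11=1·2449+883=3332
fundamental: x₁=62425, y₁=3332  (since 3896880625 − 351·11102224 = 1)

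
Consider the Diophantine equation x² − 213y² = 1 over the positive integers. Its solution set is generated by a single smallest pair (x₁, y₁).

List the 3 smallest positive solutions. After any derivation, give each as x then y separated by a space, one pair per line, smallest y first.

194399 13320
75581942401 5178789360
29386108041429599 2013502945575960

√213 = [14; 1,1,2,6,1,8,1,6,2,1,1,28, …], period ℓ=12 (even) → k=11
a_0=14:  p_0=14·1+0=14,  q_0=14·0+1=1
a_1=1:  p_1=1·14+1=15,  q_1=1·1+0=1
…
a_3=2:  p_3=2·29+15=73,  q_3=2·2+1=5
a_4=6:  p_4=6·73+29=467,  q_4=6·5+2=32
a_5=1:  p_5=1·467+73=540,  q_5=1·32+5=37
a_6=8:  p_6=8·540+467=4787,  q_6=8·37+32=328
a_7=1:  p_7=1·4787+540=5327,  q_7=1·328+37=365
a_8=6:  p_8=6·5327+4787=36749,  q_8=6·365+328=2518
…
a_10=1:  p_10=1·78825+36749=115574,  q_10=1·5401+2518=7919
a_11=1:  p_11=1·115574+78825=194399,  q_11=1·7919+5401=13320
fundamental: x₁=194399, y₁=13320  (since 37790971201 − 213·177422400 = 1)
(x_2, y_2) = (194399·194399 + 213·13320·13320, 194399·13320 + 13320·194399) = (75581942401, 5178789360)
(x_3, y_3) = (194399·75581942401 + 213·13320·5178789360, 194399·5178789360 + 13320·75581942401) = (29386108041429599, 2013502945575960)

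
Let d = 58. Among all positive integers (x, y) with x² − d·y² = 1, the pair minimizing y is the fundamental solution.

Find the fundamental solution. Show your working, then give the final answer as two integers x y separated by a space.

√58 = [7; 1,1,1,1,1,1,14, …], period ℓ=7 (odd) → k=13
step 0: (7, 1)  from 7·(1,0) + (0,1)
…
step 2: (15, 2)  from 1·(8,1) + (7,1)
…
step 4: (38, 5)  from 1·(23,3) + (15,2)
step 5: (61, 8)  from 1·(38,5) + (23,3)
…
step 7: (1447, 190)  from 14·(99,13) + (61,8)
…
step 10: (4539, 596)  from 1·(2993,393) + (1546,203)
…
step 12: (12071, 1585)  from 1·(7532,989) + (4539,596)
step 13: (19603, 2574)  from 1·(12071,1585) + (7532,989)
→ (19603, 2574).  Check: 19603²=384277609, 58·2574²=384277608, difference 1.

19603 2574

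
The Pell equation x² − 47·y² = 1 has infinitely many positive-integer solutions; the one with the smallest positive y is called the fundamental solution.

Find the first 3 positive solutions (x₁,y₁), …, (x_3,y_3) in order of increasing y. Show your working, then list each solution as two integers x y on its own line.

48 7
4607 672
442224 64505

√47 → a₀=6, period (1,5,1,12); ℓ=4 even so k=3
i=0: a=6 ⇒ p=6, q=1
…
i=2: a=5 ⇒ p=41, q=6
i=3: a=1 ⇒ p=48, q=7
fundamental: x₁=48, y₁=7  (since 2304 − 47·49 = 1)
n=2: (48,7)∘(48,7) = (48·48+47·7·7, 48·7+7·48) = (4607,672)
n=3: (4607,672)∘(48,7) = (48·4607+47·7·672, 48·672+7·4607) = (442224,64505)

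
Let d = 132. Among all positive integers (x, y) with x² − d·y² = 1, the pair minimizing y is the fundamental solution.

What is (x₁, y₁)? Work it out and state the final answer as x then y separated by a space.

23 2

√132 = [11; 2,22, …], period ℓ=2 (even) → k=1
a_0=11:  p_0=11·1+0=11,  q_0=11·0+1=1
a_1=2:  p_1=2·11+1=23,  q_1=2·1+0=2
→ (23, 2).  Check: 23²=529, 132·2²=528, difference 1.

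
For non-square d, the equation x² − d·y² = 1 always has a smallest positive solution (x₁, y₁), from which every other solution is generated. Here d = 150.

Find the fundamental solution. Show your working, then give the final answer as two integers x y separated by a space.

[12; 4,24] for √150; ℓ=2 ⇒ convergent index 1
k=0  a_k=12  p_k/q_k = 12/1
k=1  a_k=4  p_k/q_k = 49/4
fundamental: x₁=49, y₁=4  (since 2401 − 150·16 = 1)

49 4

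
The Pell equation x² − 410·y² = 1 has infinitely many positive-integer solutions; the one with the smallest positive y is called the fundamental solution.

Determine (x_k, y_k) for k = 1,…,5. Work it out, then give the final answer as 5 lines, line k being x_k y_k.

81 4
13121 648
2125521 104972
344321281 17004816
55777922001 2754675220

[20; 4,40] for √410; ℓ=2 ⇒ convergent index 1
step 0: (20, 1)  from 20·(1,0) + (0,1)
step 1: (81, 4)  from 4·(20,1) + (1,0)
fundamental: x₁=81, y₁=4  (since 6561 − 410·16 = 1)
n=2: (81,4)∘(81,4) = (81·81+410·4·4, 81·4+4·81) = (13121,648)
n=3: (13121,648)∘(81,4) = (81·13121+410·4·648, 81·648+4·13121) = (2125521,104972)
n=4: (2125521,104972)∘(81,4) = (81·2125521+410·4·104972, 81·104972+4·2125521) = (344321281,17004816)
n=5: (344321281,17004816)∘(81,4) = (81·344321281+410·4·17004816, 81·17004816+4·344321281) = (55777922001,2754675220)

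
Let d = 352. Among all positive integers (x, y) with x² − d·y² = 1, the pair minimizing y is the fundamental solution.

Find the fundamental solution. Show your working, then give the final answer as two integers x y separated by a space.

77617 4137

[18; 1,3,5,9,5,3,1,36] for √352; ℓ=8 ⇒ convergent index 7
i=0: a=18 ⇒ p=18, q=1
i=1: a=1 ⇒ p=19, q=1
i=2: a=3 ⇒ p=75, q=4
i=3: a=5 ⇒ p=394, q=21
i=4: a=9 ⇒ p=3621, q=193
i=5: a=5 ⇒ p=18499, q=986
i=6: a=3 ⇒ p=59118, q=3151
i=7: a=1 ⇒ p=77617, q=4137
fundamental: x₁=77617, y₁=4137  (since 6024398689 − 352·17114769 = 1)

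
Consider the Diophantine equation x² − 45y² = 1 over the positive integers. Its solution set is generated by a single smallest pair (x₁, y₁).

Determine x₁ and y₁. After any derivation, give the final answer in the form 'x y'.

d=45: √d = [6; 1,2,2,2,1,12] (ℓ=6, even), read p_5/q_5
k=0  a_k=6  p_k/q_k = 6/1
k=1  a_k=1  p_k/q_k = 7/1
…
k=4  a_k=2  p_k/q_k = 114/17
k=5  a_k=1  p_k/q_k = 161/24
→ (161, 24).  Check: 161²=25921, 45·24²=25920, difference 1.

161 24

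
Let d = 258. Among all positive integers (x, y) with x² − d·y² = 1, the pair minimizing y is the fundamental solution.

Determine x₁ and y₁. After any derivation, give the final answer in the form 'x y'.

257 16

[16; 16,32] for √258; ℓ=2 ⇒ convergent index 1
a_0=16:  p_0=16·1+0=16,  q_0=16·0+1=1
a_1=16:  p_1=16·16+1=257,  q_1=16·1+0=16
(x₁, y₁) = (257, 16);  257² − 258·16² = 1 ✓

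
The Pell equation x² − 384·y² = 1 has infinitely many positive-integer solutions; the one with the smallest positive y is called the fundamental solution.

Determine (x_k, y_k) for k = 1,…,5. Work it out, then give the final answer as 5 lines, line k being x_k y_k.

4801 245
46099201 2352490
442644523201 22588608735
4250272665676801 216895818720980
40811117693184120001 2082633628770241225

[19; 1,1,2,9,2,1,1,38] for √384; ℓ=8 ⇒ convergent index 7
a_0=19:  p_0=19·1+0=19,  q_0=19·0+1=1
…
a_3=2:  p_3=2·39+20=98,  q_3=2·2+1=5
a_4=9:  p_4=9·98+39=921,  q_4=9·5+2=47
…
a_6=1:  p_6=1·1940+921=2861,  q_6=1·99+47=146
a_7=1:  p_7=1·2861+1940=4801,  q_7=1·146+99=245
(x₁, y₁) = (4801, 245);  4801² − 384·245² = 1 ✓
(x_2, y_2) = (4801·4801 + 384·245·245, 4801·245 + 245·4801) = (46099201, 2352490)
(x_3, y_3) = (4801·46099201 + 384·245·2352490, 4801·2352490 + 245·46099201) = (442644523201, 22588608735)
(x_4, y_4) = (4801·442644523201 + 384·245·22588608735, 4801·22588608735 + 245·442644523201) = (4250272665676801, 216895818720980)
(x_5, y_5) = (4801·4250272665676801 + 384·245·216895818720980, 4801·216895818720980 + 245·4250272665676801) = (40811117693184120001, 2082633628770241225)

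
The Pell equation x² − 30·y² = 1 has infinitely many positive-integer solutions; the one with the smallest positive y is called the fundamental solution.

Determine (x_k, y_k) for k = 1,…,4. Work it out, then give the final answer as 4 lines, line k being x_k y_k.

11 2
241 44
5291 966
116161 21208

√30 → a₀=5, period (2,10); ℓ=2 even so k=1
step 0: (5, 1)  from 5·(1,0) + (0,1)
step 1: (11, 2)  from 2·(5,1) + (1,0)
fundamental: x₁=11, y₁=2  (since 121 − 30·4 = 1)
(x_2, y_2) = (11·11 + 30·2·2, 11·2 + 2·11) = (241, 44)
(x_3, y_3) = (11·241 + 30·2·44, 11·44 + 2·241) = (5291, 966)
(x_4, y_4) = (11·5291 + 30·2·966, 11·966 + 2·5291) = (116161, 21208)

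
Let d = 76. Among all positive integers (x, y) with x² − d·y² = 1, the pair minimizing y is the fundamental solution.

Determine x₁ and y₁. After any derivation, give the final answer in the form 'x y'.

57799 6630

√76 → a₀=8, period (1,2,1,1,5,4,5,1,1,2,1,16); ℓ=12 even so k=11
i=0: a=8 ⇒ p=8, q=1
i=1: a=1 ⇒ p=9, q=1
i=2: a=2 ⇒ p=26, q=3
i=3: a=1 ⇒ p=35, q=4
i=4: a=1 ⇒ p=61, q=7
…
i=6: a=4 ⇒ p=1421, q=163
…
i=8: a=1 ⇒ p=8866, q=1017
i=9: a=1 ⇒ p=16311, q=1871
i=10: a=2 ⇒ p=41488, q=4759
i=11: a=1 ⇒ p=57799, q=6630
(x₁, y₁) = (57799, 6630);  57799² − 76·6630² = 1 ✓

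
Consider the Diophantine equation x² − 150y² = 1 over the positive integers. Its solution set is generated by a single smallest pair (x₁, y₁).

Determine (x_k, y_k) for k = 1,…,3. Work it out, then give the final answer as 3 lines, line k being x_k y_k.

49 4
4801 392
470449 38412

√150 = [12; 4,24, …], period ℓ=2 (even) → k=1
i=0: a=12 ⇒ p=12, q=1
i=1: a=4 ⇒ p=49, q=4
fundamental: x₁=49, y₁=4  (since 2401 − 150·16 = 1)
n=2: (49,4)∘(49,4) = (49·49+150·4·4, 49·4+4·49) = (4801,392)
n=3: (4801,392)∘(49,4) = (49·4801+150·4·392, 49·392+4·4801) = (470449,38412)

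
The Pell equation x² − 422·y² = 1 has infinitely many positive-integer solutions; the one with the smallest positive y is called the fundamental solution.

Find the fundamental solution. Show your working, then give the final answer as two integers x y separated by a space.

[20; 1,1,5,2,1,…,1,1,40] for √422; ℓ=14 ⇒ convergent index 13
a_0=20:  p_0=20·1+0=20,  q_0=20·0+1=1
a_1=1:  p_1=1·20+1=21,  q_1=1·1+0=1
…
a_3=5:  p_3=5·41+21=226,  q_3=5·2+1=11
a_4=2:  p_4=2·226+41=493,  q_4=2·11+2=24
…
a_6=3:  p_6=3·719+493=2650,  q_6=3·35+24=129
a_7=20:  p_7=20·2650+719=53719,  q_7=20·129+35=2615
…
a_9=1:  p_9=1·163807+53719=217526,  q_9=1·7974+2615=10589
…
a_12=1:  p_12=1·3211821+598859=3810680,  q_12=1·156349+29152=185501
a_13=1:  p_13=1·3810680+3211821=7022501,  q_13=1·185501+156349=341850
→ (7022501, 341850).  Check: 7022501²=49315520295001, 422·341850²=49315520295000, difference 1.

7022501 341850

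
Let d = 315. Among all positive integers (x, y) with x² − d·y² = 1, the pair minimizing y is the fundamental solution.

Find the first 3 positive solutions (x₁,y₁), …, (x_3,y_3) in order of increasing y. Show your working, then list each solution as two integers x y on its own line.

71 4
10081 568
1431431 80652

[17; 1,2,1,34] for √315; ℓ=4 ⇒ convergent index 3
step 0: (17, 1)  from 17·(1,0) + (0,1)
…
step 2: (53, 3)  from 2·(18,1) + (17,1)
step 3: (71, 4)  from 1·(53,3) + (18,1)
(x₁, y₁) = (71, 4);  71² − 315·4² = 1 ✓
(x_2, y_2) = (71·71 + 315·4·4, 71·4 + 4·71) = (10081, 568)
(x_3, y_3) = (71·10081 + 315·4·568, 71·568 + 4·10081) = (1431431, 80652)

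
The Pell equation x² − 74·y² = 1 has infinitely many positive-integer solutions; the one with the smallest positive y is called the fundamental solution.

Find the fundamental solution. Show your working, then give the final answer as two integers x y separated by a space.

√74 → a₀=8, period (1,1,1,1,16); ℓ=5 odd so k=9
i=0: a=8 ⇒ p=8, q=1
…
i=2: a=1 ⇒ p=17, q=2
i=3: a=1 ⇒ p=26, q=3
i=4: a=1 ⇒ p=43, q=5
…
i=7: a=1 ⇒ p=1471, q=171
i=8: a=1 ⇒ p=2228, q=259
i=9: a=1 ⇒ p=3699, q=430
→ (3699, 430).  Check: 3699²=13682601, 74·430²=13682600, difference 1.

3699 430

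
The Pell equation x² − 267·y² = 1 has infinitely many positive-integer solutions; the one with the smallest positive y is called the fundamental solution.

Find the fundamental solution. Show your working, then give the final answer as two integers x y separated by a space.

2402 147

√267 = [16; 2,1,15,1,2,32, …], period ℓ=6 (even) → k=5
i=0: a=16 ⇒ p=16, q=1
i=1: a=2 ⇒ p=33, q=2
…
i=4: a=1 ⇒ p=817, q=50
i=5: a=2 ⇒ p=2402, q=147
(x₁, y₁) = (2402, 147);  2402² − 267·147² = 1 ✓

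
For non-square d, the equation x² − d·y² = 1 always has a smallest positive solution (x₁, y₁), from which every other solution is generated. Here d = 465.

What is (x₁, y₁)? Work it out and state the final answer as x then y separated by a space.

√465 = [21; 1,1,3,2,2,2,3,1,1,42, …], period ℓ=10 (even) → k=9
i=0: a=21 ⇒ p=21, q=1
i=1: a=1 ⇒ p=22, q=1
i=2: a=1 ⇒ p=43, q=2
…
i=6: a=2 ⇒ p=2027, q=94
…
i=8: a=1 ⇒ p=8949, q=415
i=9: a=1 ⇒ p=15871, q=736
fundamental: x₁=15871, y₁=736  (since 251888641 − 465·541696 = 1)

15871 736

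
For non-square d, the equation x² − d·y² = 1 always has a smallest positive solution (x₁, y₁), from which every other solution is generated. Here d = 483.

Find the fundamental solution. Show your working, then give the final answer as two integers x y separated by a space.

[21; 1,42] for √483; ℓ=2 ⇒ convergent index 1
k=0  a_k=21  p_k/q_k = 21/1
k=1  a_k=1  p_k/q_k = 22/1
(x₁, y₁) = (22, 1);  22² − 483·1² = 1 ✓

22 1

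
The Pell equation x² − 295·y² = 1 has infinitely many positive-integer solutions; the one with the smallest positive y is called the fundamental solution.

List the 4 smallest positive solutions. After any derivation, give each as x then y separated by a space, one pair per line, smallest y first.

2024999 117900
8201241900001 477494764200
33215013292518224999 1933852840020353700
134520737404664024967600001 7832100134376274949528400

√295 → a₀=17, period (5,1,2,3,2,6,2,3,2,1,5,34); ℓ=12 even so k=11
i=0: a=17 ⇒ p=17, q=1
i=1: a=5 ⇒ p=86, q=5
…
i=3: a=2 ⇒ p=292, q=17
i=4: a=3 ⇒ p=979, q=57
i=5: a=2 ⇒ p=2250, q=131
…
i=7: a=2 ⇒ p=31208, q=1817
i=8: a=3 ⇒ p=108103, q=6294
i=9: a=2 ⇒ p=247414, q=14405
i=10: a=1 ⇒ p=355517, q=20699
i=11: a=5 ⇒ p=2024999, q=117900
→ (2024999, 117900).  Check: 2024999²=4100620950001, 295·117900²=4100620950000, difference 1.
n=2: (2024999,117900)∘(2024999,117900) = (2024999·2024999+295·117900·117900, 2024999·117900+117900·2024999) = (8201241900001,477494764200)
n=3: (8201241900001,477494764200)∘(2024999,117900) = (2024999·8201241900001+295·117900·477494764200, 2024999·477494764200+117900·8201241900001) = (33215013292518224999,1933852840020353700)
n=4: (33215013292518224999,1933852840020353700)∘(2024999,117900) = (2024999·33215013292518224999+295·117900·1933852840020353700, 2024999·1933852840020353700+117900·33215013292518224999) = (134520737404664024967600001,7832100134376274949528400)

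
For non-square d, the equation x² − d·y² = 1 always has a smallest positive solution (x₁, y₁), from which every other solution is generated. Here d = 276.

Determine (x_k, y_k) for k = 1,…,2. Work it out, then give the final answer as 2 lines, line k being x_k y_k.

7775 468
120901249 7277400

√276 → a₀=16, period (1,1,1,1,2,2,2,1,1,1,1,32); ℓ=12 even so k=11
a_0=16:  p_0=16·1+0=16,  q_0=16·0+1=1
a_1=1:  p_1=1·16+1=17,  q_1=1·1+0=1
a_2=1:  p_2=1·17+16=33,  q_2=1·1+1=2
…
a_5=2:  p_5=2·83+50=216,  q_5=2·5+3=13
a_6=2:  p_6=2·216+83=515,  q_6=2·13+5=31
a_7=2:  p_7=2·515+216=1246,  q_7=2·31+13=75
a_8=1:  p_8=1·1246+515=1761,  q_8=1·75+31=106
a_9=1:  p_9=1·1761+1246=3007,  q_9=1·106+75=181
a_10=1:  p_10=1·3007+1761=4768,  q_10=1·181+106=287
a_11=1:  p_11=1·4768+3007=7775,  q_11=1·287+181=468
(x₁, y₁) = (7775, 468);  7775² − 276·468² = 1 ✓
n=2: (7775,468)∘(7775,468) = (7775·7775+276·468·468, 7775·468+468·7775) = (120901249,7277400)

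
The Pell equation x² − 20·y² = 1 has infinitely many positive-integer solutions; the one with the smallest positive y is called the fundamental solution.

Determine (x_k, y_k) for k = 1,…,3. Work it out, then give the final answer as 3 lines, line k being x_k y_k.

[4; 2,8] for √20; ℓ=2 ⇒ convergent index 1
i=0: a=4 ⇒ p=4, q=1
i=1: a=2 ⇒ p=9, q=2
(x₁, y₁) = (9, 2);  9² − 20·2² = 1 ✓
(x_2, y_2) = (9·9 + 20·2·2, 9·2 + 2·9) = (161, 36)
(x_3, y_3) = (9·161 + 20·2·36, 9·36 + 2·161) = (2889, 646)

9 2
161 36
2889 646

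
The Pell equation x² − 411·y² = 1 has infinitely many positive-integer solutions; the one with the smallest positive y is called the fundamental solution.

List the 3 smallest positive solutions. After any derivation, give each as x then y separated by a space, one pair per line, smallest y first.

√411 = [20; 3,1,1,1,19,1,1,1,3,40, …], period ℓ=10 (even) → k=9
k=0  a_k=20  p_k/q_k = 20/1
…
k=2  a_k=1  p_k/q_k = 81/4
…
k=4  a_k=1  p_k/q_k = 223/11
…
k=8  a_k=1  p_k/q_k = 13583/670
k=9  a_k=3  p_k/q_k = 49730/2453
→ (49730, 2453).  Check: 49730²=2473072900, 411·2453²=2473072899, difference 1.
n=2: (49730,2453)∘(49730,2453) = (49730·49730+411·2453·2453, 49730·2453+2453·49730) = (4946145799,243975380)
n=3: (4946145799,243975380)∘(49730,2453) = (49730·4946145799+411·2453·243975380, 49730·243975380+2453·4946145799) = (491943661118810,24265791292347)

49730 2453
4946145799 243975380
491943661118810 24265791292347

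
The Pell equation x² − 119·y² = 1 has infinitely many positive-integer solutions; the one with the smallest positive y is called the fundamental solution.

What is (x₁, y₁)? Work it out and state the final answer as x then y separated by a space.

120 11

d=119: √d = [10; 1,9,1,20] (ℓ=4, even), read p_3/q_3
a_0=10:  p_0=10·1+0=10,  q_0=10·0+1=1
a_1=1:  p_1=1·10+1=11,  q_1=1·1+0=1
a_2=9:  p_2=9·11+10=109,  q_2=9·1+1=10
a_3=1:  p_3=1·109+11=120,  q_3=1·10+1=11
fundamental: x₁=120, y₁=11  (since 14400 − 119·121 = 1)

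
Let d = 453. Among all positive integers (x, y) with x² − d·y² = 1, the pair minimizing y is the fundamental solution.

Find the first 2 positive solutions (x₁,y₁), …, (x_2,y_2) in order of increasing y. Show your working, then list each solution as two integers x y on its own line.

√453 → a₀=21, period (3,1,1,10,14,10,1,1,3,42); ℓ=10 even so k=9
i=0: a=21 ⇒ p=21, q=1
…
i=2: a=1 ⇒ p=85, q=4
…
i=7: a=1 ⇒ p=245764, q=11547
i=8: a=1 ⇒ p=469329, q=22051
i=9: a=3 ⇒ p=1653751, q=77700
fundamental: x₁=1653751, y₁=77700  (since 2734892370001 − 453·6037290000 = 1)
(x_2, y_2) = (1653751·1653751 + 453·77700·77700, 1653751·77700 + 77700·1653751) = (5469784740001, 256992905400)

1653751 77700
5469784740001 256992905400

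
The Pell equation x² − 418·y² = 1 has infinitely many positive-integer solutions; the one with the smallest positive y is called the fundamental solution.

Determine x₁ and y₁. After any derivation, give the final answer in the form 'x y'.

33857 1656

[20; 2,4,20,4,2,40] for √418; ℓ=6 ⇒ convergent index 5
step 0: (20, 1)  from 20·(1,0) + (0,1)
…
step 4: (15068, 737)  from 4·(3721,182) + (184,9)
step 5: (33857, 1656)  from 2·(15068,737) + (3721,182)
(x₁, y₁) = (33857, 1656);  33857² − 418·1656² = 1 ✓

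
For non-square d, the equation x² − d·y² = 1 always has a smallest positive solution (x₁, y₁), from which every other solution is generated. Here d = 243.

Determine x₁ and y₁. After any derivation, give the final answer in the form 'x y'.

70226 4505

√243 = [15; 1,1,2,3,15,3,2,1,1,30, …], period ℓ=10 (even) → k=9
step 0: (15, 1)  from 15·(1,0) + (0,1)
step 1: (16, 1)  from 1·(15,1) + (1,0)
step 2: (31, 2)  from 1·(16,1) + (15,1)
step 3: (78, 5)  from 2·(31,2) + (16,1)
step 4: (265, 17)  from 3·(78,5) + (31,2)
step 5: (4053, 260)  from 15·(265,17) + (78,5)
step 6: (12424, 797)  from 3·(4053,260) + (265,17)
step 7: (28901, 1854)  from 2·(12424,797) + (4053,260)
step 8: (41325, 2651)  from 1·(28901,1854) + (12424,797)
step 9: (70226, 4505)  from 1·(41325,2651) + (28901,1854)
(x₁, y₁) = (70226, 4505);  70226² − 243·4505² = 1 ✓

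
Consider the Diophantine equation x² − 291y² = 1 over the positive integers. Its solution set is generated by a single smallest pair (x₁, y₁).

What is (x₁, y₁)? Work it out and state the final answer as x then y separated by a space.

√291 = [17; 17,34, …], period ℓ=2 (even) → k=1
k=0  a_k=17  p_k/q_k = 17/1
k=1  a_k=17  p_k/q_k = 290/17
fundamental: x₁=290, y₁=17  (since 84100 − 291·289 = 1)

290 17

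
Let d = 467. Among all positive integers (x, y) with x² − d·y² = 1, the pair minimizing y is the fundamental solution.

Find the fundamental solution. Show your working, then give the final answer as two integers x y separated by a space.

1625626 75225

[21; 1,1,1,1,3,…,1,1,42] for √467; ℓ=14 ⇒ convergent index 13
a_0=21:  p_0=21·1+0=21,  q_0=21·0+1=1
a_1=1:  p_1=1·21+1=22,  q_1=1·1+0=1
a_2=1:  p_2=1·22+21=43,  q_2=1·1+1=2
…
a_6=3:  p_6=3·389+108=1275,  q_6=3·18+5=59
…
a_11=1:  p_11=1·358232+275465=633697,  q_11=1·16577+12747=29324
a_12=1:  p_12=1·633697+358232=991929,  q_12=1·29324+16577=45901
a_13=1:  p_13=1·991929+633697=1625626,  q_13=1·45901+29324=75225
→ (1625626, 75225).  Check: 1625626²=2642659891876, 467·75225²=2642659891875, difference 1.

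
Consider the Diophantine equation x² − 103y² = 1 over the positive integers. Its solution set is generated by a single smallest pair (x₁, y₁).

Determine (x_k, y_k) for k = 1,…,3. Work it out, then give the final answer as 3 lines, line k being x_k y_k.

227528 22419
103537981567 10201900464
47115579739725224 4642436017523565

[10; 6,1,2,1,1,9,1,1,2,1,6,20] for √103; ℓ=12 ⇒ convergent index 11
k=0  a_k=10  p_k/q_k = 10/1
k=1  a_k=6  p_k/q_k = 61/6
…
k=3  a_k=2  p_k/q_k = 203/20
k=4  a_k=1  p_k/q_k = 274/27
k=5  a_k=1  p_k/q_k = 477/47
…
k=8  a_k=1  p_k/q_k = 9611/947
k=9  a_k=2  p_k/q_k = 24266/2391
k=10  a_k=1  p_k/q_k = 33877/3338
k=11  a_k=6  p_k/q_k = 227528/22419
(x₁, y₁) = (227528, 22419);  227528² − 103·22419² = 1 ✓
(227528+22419√103)^2 = 103537981567 + 10201900464√103
(227528+22419√103)^3 = 47115579739725224 + 4642436017523565√103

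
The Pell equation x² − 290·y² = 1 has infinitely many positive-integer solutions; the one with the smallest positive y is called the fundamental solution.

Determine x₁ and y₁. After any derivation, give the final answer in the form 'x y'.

579 34

[17; 34] for √290; ℓ=1 ⇒ convergent index 1
step 0: (17, 1)  from 17·(1,0) + (0,1)
step 1: (579, 34)  from 34·(17,1) + (1,0)
(x₁, y₁) = (579, 34);  579² − 290·34² = 1 ✓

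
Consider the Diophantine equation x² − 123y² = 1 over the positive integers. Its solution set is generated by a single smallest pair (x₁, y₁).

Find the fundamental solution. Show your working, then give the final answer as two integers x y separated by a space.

√123 = [11; 11,22, …], period ℓ=2 (even) → k=1
step 0: (11, 1)  from 11·(1,0) + (0,1)
step 1: (122, 11)  from 11·(11,1) + (1,0)
(x₁, y₁) = (122, 11);  122² − 123·11² = 1 ✓

122 11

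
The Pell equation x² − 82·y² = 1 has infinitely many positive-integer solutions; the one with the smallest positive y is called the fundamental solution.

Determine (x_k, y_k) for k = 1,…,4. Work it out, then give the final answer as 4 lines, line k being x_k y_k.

163 18
53137 5868
17322499 1912950
5647081537 623615832

√82 → a₀=9, period (18); ℓ=1 odd so k=1
k=0  a_k=9  p_k/q_k = 9/1
k=1  a_k=18  p_k/q_k = 163/18
fundamental: x₁=163, y₁=18  (since 26569 − 82·324 = 1)
(163+18√82)^2 = 53137 + 5868√82
(163+18√82)^3 = 17322499 + 1912950√82
(163+18√82)^4 = 5647081537 + 623615832√82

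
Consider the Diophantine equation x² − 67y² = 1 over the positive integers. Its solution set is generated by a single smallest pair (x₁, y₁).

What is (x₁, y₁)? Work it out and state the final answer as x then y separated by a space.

[8; 5,2,1,1,7,1,1,2,5,16] for √67; ℓ=10 ⇒ convergent index 9
a_0=8:  p_0=8·1+0=8,  q_0=8·0+1=1
a_1=5:  p_1=5·8+1=41,  q_1=5·1+0=5
a_2=2:  p_2=2·41+8=90,  q_2=2·5+1=11
a_3=1:  p_3=1·90+41=131,  q_3=1·11+5=16
a_4=1:  p_4=1·131+90=221,  q_4=1·16+11=27
…
a_8=2:  p_8=2·3577+1899=9053,  q_8=2·437+232=1106
a_9=5:  p_9=5·9053+3577=48842,  q_9=5·1106+437=5967
(x₁, y₁) = (48842, 5967);  48842² − 67·5967² = 1 ✓

48842 5967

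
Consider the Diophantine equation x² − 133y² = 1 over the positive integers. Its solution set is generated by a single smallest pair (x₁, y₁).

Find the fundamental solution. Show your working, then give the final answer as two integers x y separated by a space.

2588599 224460

d=133: √d = [11; 1,1,7,5,1,…,1,1,22] (ℓ=16, even), read p_15/q_15
i=0: a=11 ⇒ p=11, q=1
…
i=2: a=1 ⇒ p=23, q=2
i=3: a=7 ⇒ p=173, q=15
i=4: a=5 ⇒ p=888, q=77
i=5: a=1 ⇒ p=1061, q=92
i=6: a=1 ⇒ p=1949, q=169
i=7: a=1 ⇒ p=3010, q=261
i=8: a=2 ⇒ p=7969, q=691
i=9: a=1 ⇒ p=10979, q=952
…
i=11: a=1 ⇒ p=29927, q=2595
i=12: a=5 ⇒ p=168583, q=14618
i=13: a=7 ⇒ p=1210008, q=104921
i=14: a=1 ⇒ p=1378591, q=119539
i=15: a=1 ⇒ p=2588599, q=224460
→ (2588599, 224460).  Check: 2588599²=6700844782801, 133·224460²=6700844782800, difference 1.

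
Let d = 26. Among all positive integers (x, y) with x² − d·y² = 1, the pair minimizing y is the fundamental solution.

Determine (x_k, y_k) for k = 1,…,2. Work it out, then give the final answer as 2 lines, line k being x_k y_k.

√26 → a₀=5, period (10); ℓ=1 odd so k=1
i=0: a=5 ⇒ p=5, q=1
i=1: a=10 ⇒ p=51, q=10
(x₁, y₁) = (51, 10);  51² − 26·10² = 1 ✓
(x_2, y_2) = (51·51 + 26·10·10, 51·10 + 10·51) = (5201, 1020)

51 10
5201 1020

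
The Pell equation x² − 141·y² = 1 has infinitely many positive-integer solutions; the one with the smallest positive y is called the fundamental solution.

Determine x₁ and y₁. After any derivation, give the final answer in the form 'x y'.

√141 = [11; 1,6,1,22, …], period ℓ=4 (even) → k=3
k=0  a_k=11  p_k/q_k = 11/1
k=1  a_k=1  p_k/q_k = 12/1
k=2  a_k=6  p_k/q_k = 83/7
k=3  a_k=1  p_k/q_k = 95/8
(x₁, y₁) = (95, 8);  95² − 141·8² = 1 ✓

95 8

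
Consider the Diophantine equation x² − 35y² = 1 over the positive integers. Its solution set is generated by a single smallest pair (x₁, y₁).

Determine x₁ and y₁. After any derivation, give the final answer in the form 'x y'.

6 1

√35 → a₀=5, period (1,10); ℓ=2 even so k=1
step 0: (5, 1)  from 5·(1,0) + (0,1)
step 1: (6, 1)  from 1·(5,1) + (1,0)
(x₁, y₁) = (6, 1);  6² − 35·1² = 1 ✓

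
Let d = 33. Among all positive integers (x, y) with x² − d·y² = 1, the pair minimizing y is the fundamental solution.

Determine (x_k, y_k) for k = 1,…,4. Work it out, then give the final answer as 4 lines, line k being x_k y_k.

23 4
1057 184
48599 8460
2234497 388976

d=33: √d = [5; 1,2,1,10] (ℓ=4, even), read p_3/q_3
step 0: (5, 1)  from 5·(1,0) + (0,1)
step 1: (6, 1)  from 1·(5,1) + (1,0)
step 2: (17, 3)  from 2·(6,1) + (5,1)
step 3: (23, 4)  from 1·(17,3) + (6,1)
→ (23, 4).  Check: 23²=529, 33·4²=528, difference 1.
(23+4√33)^2 = 1057 + 184√33
(23+4√33)^3 = 48599 + 8460√33
(23+4√33)^4 = 2234497 + 388976√33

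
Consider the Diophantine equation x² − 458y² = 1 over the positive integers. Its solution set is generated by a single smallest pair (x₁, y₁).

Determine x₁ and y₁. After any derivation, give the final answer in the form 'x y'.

22899 1070

√458 → a₀=21, period (2,2,42); ℓ=3 odd so k=5
a_0=21:  p_0=21·1+0=21,  q_0=21·0+1=1
a_1=2:  p_1=2·21+1=43,  q_1=2·1+0=2
…
a_3=42:  p_3=42·107+43=4537,  q_3=42·5+2=212
a_4=2:  p_4=2·4537+107=9181,  q_4=2·212+5=429
a_5=2:  p_5=2·9181+4537=22899,  q_5=2·429+212=1070
→ (22899, 1070).  Check: 22899²=524364201, 458·1070²=524364200, difference 1.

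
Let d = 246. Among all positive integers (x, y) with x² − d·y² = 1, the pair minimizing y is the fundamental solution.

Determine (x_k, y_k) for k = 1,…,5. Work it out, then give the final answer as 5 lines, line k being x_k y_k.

88805 5662
15772656049 1005627820
2801381440774085 178609557104538
497553357680112580801 31722843436331366360
88370451854763414035291525 5634294222548204422095062

d=246: √d = [15; 1,2,5,1,14,1,5,2,1,30] (ℓ=10, even), read p_9/q_9
k=0  a_k=15  p_k/q_k = 15/1
k=1  a_k=1  p_k/q_k = 16/1
k=2  a_k=2  p_k/q_k = 47/3
…
k=7  a_k=5  p_k/q_k = 28028/1787
k=8  a_k=2  p_k/q_k = 60777/3875
k=9  a_k=1  p_k/q_k = 88805/5662
→ (88805, 5662).  Check: 88805²=7886328025, 246·5662²=7886328024, difference 1.
(88805+5662√246)^2 = 15772656049 + 1005627820√246
(88805+5662√246)^3 = 2801381440774085 + 178609557104538√246
(88805+5662√246)^4 = 497553357680112580801 + 31722843436331366360√246
(88805+5662√246)^5 = 88370451854763414035291525 + 5634294222548204422095062√246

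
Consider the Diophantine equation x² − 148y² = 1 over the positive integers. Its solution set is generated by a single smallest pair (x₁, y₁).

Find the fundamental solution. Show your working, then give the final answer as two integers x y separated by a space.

73 6

√148 → a₀=12, period (6,24); ℓ=2 even so k=1
step 0: (12, 1)  from 12·(1,0) + (0,1)
step 1: (73, 6)  from 6·(12,1) + (1,0)
→ (73, 6).  Check: 73²=5329, 148·6²=5328, difference 1.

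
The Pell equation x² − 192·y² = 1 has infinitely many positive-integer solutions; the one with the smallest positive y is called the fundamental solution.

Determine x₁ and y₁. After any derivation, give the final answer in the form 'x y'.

√192 = [13; 1,5,1,26, …], period ℓ=4 (even) → k=3
k=0  a_k=13  p_k/q_k = 13/1
…
k=2  a_k=5  p_k/q_k = 83/6
k=3  a_k=1  p_k/q_k = 97/7
fundamental: x₁=97, y₁=7  (since 9409 − 192·49 = 1)

97 7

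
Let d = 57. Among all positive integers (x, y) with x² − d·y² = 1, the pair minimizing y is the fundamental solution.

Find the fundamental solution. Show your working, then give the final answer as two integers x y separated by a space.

151 20

[7; 1,1,4,1,1,14] for √57; ℓ=6 ⇒ convergent index 5
k=0  a_k=7  p_k/q_k = 7/1
…
k=2  a_k=1  p_k/q_k = 15/2
…
k=4  a_k=1  p_k/q_k = 83/11
k=5  a_k=1  p_k/q_k = 151/20
→ (151, 20).  Check: 151²=22801, 57·20²=22800, difference 1.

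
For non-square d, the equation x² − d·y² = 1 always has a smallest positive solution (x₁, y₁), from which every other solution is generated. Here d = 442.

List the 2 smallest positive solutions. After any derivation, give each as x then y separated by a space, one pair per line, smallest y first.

[21; 42] for √442; ℓ=1 ⇒ convergent index 1
step 0: (21, 1)  from 21·(1,0) + (0,1)
step 1: (883, 42)  from 42·(21,1) + (1,0)
→ (883, 42).  Check: 883²=779689, 442·42²=779688, difference 1.
(883+42√442)^2 = 1559377 + 74172√442

883 42
1559377 74172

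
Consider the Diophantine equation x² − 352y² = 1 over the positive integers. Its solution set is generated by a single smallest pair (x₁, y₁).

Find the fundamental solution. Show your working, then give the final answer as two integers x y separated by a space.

√352 → a₀=18, period (1,3,5,9,5,3,1,36); ℓ=8 even so k=7
i=0: a=18 ⇒ p=18, q=1
i=1: a=1 ⇒ p=19, q=1
…
i=6: a=3 ⇒ p=59118, q=3151
i=7: a=1 ⇒ p=77617, q=4137
→ (77617, 4137).  Check: 77617²=6024398689, 352·4137²=6024398688, difference 1.

77617 4137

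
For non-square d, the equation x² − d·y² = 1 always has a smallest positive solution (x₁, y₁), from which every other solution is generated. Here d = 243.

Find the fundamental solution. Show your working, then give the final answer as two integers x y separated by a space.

70226 4505

√243 = [15; 1,1,2,3,15,3,2,1,1,30, …], period ℓ=10 (even) → k=9
a_0=15:  p_0=15·1+0=15,  q_0=15·0+1=1
a_1=1:  p_1=1·15+1=16,  q_1=1·1+0=1
…
a_3=2:  p_3=2·31+16=78,  q_3=2·2+1=5
a_4=3:  p_4=3·78+31=265,  q_4=3·5+2=17
a_5=15:  p_5=15·265+78=4053,  q_5=15·17+5=260
a_6=3:  p_6=3·4053+265=12424,  q_6=3·260+17=797
…
a_8=1:  p_8=1·28901+12424=41325,  q_8=1·1854+797=2651
a_9=1:  p_9=1·41325+28901=70226,  q_9=1·2651+1854=4505
fundamental: x₁=70226, y₁=4505  (since 4931691076 − 243·20295025 = 1)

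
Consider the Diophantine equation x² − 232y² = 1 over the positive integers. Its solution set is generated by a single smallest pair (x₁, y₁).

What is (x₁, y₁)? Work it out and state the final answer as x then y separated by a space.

d=232: √d = [15; 4,3,7,3,4,30] (ℓ=6, even), read p_5/q_5
i=0: a=15 ⇒ p=15, q=1
…
i=4: a=3 ⇒ p=4539, q=298
i=5: a=4 ⇒ p=19603, q=1287
fundamental: x₁=19603, y₁=1287  (since 384277609 − 232·1656369 = 1)

19603 1287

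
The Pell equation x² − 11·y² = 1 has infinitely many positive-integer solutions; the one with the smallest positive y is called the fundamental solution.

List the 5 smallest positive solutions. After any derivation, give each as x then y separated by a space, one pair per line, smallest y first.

10 3
199 60
3970 1197
79201 23880
1580050 476403

√11 = [3; 3,6, …], period ℓ=2 (even) → k=1
a_0=3:  p_0=3·1+0=3,  q_0=3·0+1=1
a_1=3:  p_1=3·3+1=10,  q_1=3·1+0=3
(x₁, y₁) = (10, 3);  10² − 11·3² = 1 ✓
n=2: (10,3)∘(10,3) = (10·10+11·3·3, 10·3+3·10) = (199,60)
n=3: (199,60)∘(10,3) = (10·199+11·3·60, 10·60+3·199) = (3970,1197)
n=4: (3970,1197)∘(10,3) = (10·3970+11·3·1197, 10·1197+3·3970) = (79201,23880)
n=5: (79201,23880)∘(10,3) = (10·79201+11·3·23880, 10·23880+3·79201) = (1580050,476403)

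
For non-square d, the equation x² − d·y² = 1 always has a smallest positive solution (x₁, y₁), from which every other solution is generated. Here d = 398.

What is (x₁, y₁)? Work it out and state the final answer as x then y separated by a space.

399 20

√398 = [19; 1,18,1,38, …], period ℓ=4 (even) → k=3
step 0: (19, 1)  from 19·(1,0) + (0,1)
…
step 2: (379, 19)  from 18·(20,1) + (19,1)
step 3: (399, 20)  from 1·(379,19) + (20,1)
→ (399, 20).  Check: 399²=159201, 398·20²=159200, difference 1.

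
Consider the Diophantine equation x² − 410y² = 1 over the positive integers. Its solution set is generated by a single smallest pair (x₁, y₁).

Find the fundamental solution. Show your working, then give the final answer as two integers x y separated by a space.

d=410: √d = [20; 4,40] (ℓ=2, even), read p_1/q_1
a_0=20:  p_0=20·1+0=20,  q_0=20·0+1=1
a_1=4:  p_1=4·20+1=81,  q_1=4·1+0=4
→ (81, 4).  Check: 81²=6561, 410·4²=6560, difference 1.

81 4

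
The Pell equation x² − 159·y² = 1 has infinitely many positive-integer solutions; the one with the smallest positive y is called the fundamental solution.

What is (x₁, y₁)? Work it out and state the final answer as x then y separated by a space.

d=159: √d = [12; 1,1,1,1,3,1,1,1,1,24] (ℓ=10, even), read p_9/q_9
k=0  a_k=12  p_k/q_k = 12/1
…
k=3  a_k=1  p_k/q_k = 38/3
…
k=8  a_k=1  p_k/q_k = 807/64
k=9  a_k=1  p_k/q_k = 1324/105
fundamental: x₁=1324, y₁=105  (since 1752976 − 159·11025 = 1)

1324 105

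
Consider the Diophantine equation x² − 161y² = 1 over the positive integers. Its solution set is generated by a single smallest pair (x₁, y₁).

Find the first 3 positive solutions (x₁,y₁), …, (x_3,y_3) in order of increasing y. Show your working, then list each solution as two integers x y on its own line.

11775 928
277301249 21854400
6530444402175 514671119072

√161 = [12; 1,2,4,1,2,1,4,2,1,24, …], period ℓ=10 (even) → k=9
i=0: a=12 ⇒ p=12, q=1
i=1: a=1 ⇒ p=13, q=1
i=2: a=2 ⇒ p=38, q=3
…
i=4: a=1 ⇒ p=203, q=16
i=5: a=2 ⇒ p=571, q=45
i=6: a=1 ⇒ p=774, q=61
i=7: a=4 ⇒ p=3667, q=289
i=8: a=2 ⇒ p=8108, q=639
i=9: a=1 ⇒ p=11775, q=928
(x₁, y₁) = (11775, 928);  11775² − 161·928² = 1 ✓
(x_2, y_2) = (11775·11775 + 161·928·928, 11775·928 + 928·11775) = (277301249, 21854400)
(x_3, y_3) = (11775·277301249 + 161·928·21854400, 11775·21854400 + 928·277301249) = (6530444402175, 514671119072)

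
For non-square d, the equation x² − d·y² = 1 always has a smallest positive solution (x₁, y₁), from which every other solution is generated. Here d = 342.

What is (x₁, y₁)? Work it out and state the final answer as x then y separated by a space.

d=342: √d = [18; 2,36] (ℓ=2, even), read p_1/q_1
k=0  a_k=18  p_k/q_k = 18/1
k=1  a_k=2  p_k/q_k = 37/2
fundamental: x₁=37, y₁=2  (since 1369 − 342·4 = 1)

37 2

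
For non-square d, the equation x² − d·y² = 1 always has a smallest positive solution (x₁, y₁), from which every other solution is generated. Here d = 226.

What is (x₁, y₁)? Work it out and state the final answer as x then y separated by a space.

[15; 30] for √226; ℓ=1 ⇒ convergent index 1
i=0: a=15 ⇒ p=15, q=1
i=1: a=30 ⇒ p=451, q=30
(x₁, y₁) = (451, 30);  451² − 226·30² = 1 ✓

451 30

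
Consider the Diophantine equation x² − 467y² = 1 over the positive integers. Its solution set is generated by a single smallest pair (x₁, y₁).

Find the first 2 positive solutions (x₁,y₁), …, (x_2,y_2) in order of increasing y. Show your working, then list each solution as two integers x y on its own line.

1625626 75225
5285319783751 244575431700

d=467: √d = [21; 1,1,1,1,3,…,1,1,42] (ℓ=14, even), read p_13/q_13
i=0: a=21 ⇒ p=21, q=1
…
i=4: a=1 ⇒ p=108, q=5
…
i=8: a=3 ⇒ p=82767, q=3830
i=9: a=3 ⇒ p=275465, q=12747
…
i=12: a=1 ⇒ p=991929, q=45901
i=13: a=1 ⇒ p=1625626, q=75225
fundamental: x₁=1625626, y₁=75225  (since 2642659891876 − 467·5658800625 = 1)
k=2:  x_2 = 1625626·1625626+467·75225·75225 = 5285319783751,  y_2 = 1625626·75225+75225·1625626 = 244575431700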